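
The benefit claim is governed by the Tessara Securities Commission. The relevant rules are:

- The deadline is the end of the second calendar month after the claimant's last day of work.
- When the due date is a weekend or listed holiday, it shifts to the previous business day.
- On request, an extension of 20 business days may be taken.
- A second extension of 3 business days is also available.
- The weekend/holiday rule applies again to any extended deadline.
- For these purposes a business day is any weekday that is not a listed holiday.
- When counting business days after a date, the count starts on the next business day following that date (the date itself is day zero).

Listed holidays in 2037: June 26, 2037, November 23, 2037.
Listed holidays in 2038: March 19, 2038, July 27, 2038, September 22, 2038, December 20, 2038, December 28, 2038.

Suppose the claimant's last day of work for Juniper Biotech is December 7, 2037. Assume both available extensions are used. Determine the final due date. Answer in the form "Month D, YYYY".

2 months after December 7, 2037 is February 2038; that month ends on February 28, 2038.
February 28, 2038 falls on a Sunday. Rolling to the preceding business day gives February 26, 2038, a Friday.
Applying the 20-business-day extension: 20 business days after February 26, 2038 is March 29, 2038.
Since March 29, 2038 is a Monday and not a holiday, the date is unchanged.
Counting 3 further business days from March 29, 2038 reaches April 1, 2038.
Since April 1, 2038 is a Thursday and not a holiday, the date is unchanged.
The final due date is April 1, 2038.

April 1, 2038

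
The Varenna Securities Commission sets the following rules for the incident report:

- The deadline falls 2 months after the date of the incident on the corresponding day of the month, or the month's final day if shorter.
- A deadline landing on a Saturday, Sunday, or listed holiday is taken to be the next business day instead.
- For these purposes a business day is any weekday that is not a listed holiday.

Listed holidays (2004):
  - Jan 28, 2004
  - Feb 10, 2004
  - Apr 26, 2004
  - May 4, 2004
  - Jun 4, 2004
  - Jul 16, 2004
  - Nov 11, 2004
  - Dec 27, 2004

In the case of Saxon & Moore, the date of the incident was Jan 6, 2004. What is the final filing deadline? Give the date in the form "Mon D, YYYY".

Mar 8, 2004

Moving 2 months forward from Jan 6, 2004 on the corresponding day gives Mar 6, 2004.
Mar 6, 2004 falls on a Saturday. Rolling to the next business day gives Mar 8, 2004, a Monday.
Final deadline: Mar 8, 2004.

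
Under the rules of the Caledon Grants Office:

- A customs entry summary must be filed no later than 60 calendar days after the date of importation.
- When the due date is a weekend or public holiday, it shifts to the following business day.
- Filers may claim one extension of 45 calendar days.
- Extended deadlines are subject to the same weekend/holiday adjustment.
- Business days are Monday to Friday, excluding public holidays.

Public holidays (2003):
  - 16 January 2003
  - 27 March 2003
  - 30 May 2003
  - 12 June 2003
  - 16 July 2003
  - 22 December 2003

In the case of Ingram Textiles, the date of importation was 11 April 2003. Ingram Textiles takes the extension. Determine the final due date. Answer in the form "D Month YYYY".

From 11 April 2003, 60 calendar days later is 10 June 2003.
10 June 2003 (Tuesday) is already a business day.
Applying the 45-calendar-day extension: 10 June 2003 + 45 days = 25 July 2003.
25 July 2003 is a Friday and not a listed holiday, so it stands.
Final deadline: 25 July 2003.

25 July 2003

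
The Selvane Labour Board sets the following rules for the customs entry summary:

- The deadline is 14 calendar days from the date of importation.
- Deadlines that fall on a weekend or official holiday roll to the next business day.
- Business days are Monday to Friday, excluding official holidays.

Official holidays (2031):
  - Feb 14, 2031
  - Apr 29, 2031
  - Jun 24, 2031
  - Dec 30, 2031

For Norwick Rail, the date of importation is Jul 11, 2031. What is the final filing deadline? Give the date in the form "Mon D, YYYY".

Jul 25, 2031

From Jul 11, 2031, 14 calendar days later is Jul 25, 2031.
Jul 25, 2031 (Friday) is already a business day.
Deadline: Jul 25, 2031.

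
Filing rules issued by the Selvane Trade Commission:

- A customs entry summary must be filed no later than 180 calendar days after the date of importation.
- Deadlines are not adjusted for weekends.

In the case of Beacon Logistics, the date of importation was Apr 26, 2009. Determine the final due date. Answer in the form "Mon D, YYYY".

Trigger date Apr 26, 2009 + 180 calendar days = Oct 23, 2009.
Oct 23, 2009 is a Friday; no weekend or holiday adjustment applies.
Final deadline: Oct 23, 2009.

Oct 23, 2009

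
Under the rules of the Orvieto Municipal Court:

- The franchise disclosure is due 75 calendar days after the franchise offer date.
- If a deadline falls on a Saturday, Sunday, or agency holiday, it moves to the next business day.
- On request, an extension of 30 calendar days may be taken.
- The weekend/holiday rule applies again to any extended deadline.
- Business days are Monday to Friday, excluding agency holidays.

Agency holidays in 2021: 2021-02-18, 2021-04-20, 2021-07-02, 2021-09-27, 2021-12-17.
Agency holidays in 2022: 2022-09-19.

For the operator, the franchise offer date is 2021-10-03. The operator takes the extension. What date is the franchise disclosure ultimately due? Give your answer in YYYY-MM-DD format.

2022-01-19

From 2021-10-03, 75 calendar days later is 2021-12-17.
2021-12-17 falls on a listed holiday. Rolling to the next business day gives 2021-12-20, a Monday.
Add the 30 calendar-day extension to 2021-12-20: 2022-01-19.
2022-01-19 (Wednesday) is already a business day.
Deadline: 2022-01-19.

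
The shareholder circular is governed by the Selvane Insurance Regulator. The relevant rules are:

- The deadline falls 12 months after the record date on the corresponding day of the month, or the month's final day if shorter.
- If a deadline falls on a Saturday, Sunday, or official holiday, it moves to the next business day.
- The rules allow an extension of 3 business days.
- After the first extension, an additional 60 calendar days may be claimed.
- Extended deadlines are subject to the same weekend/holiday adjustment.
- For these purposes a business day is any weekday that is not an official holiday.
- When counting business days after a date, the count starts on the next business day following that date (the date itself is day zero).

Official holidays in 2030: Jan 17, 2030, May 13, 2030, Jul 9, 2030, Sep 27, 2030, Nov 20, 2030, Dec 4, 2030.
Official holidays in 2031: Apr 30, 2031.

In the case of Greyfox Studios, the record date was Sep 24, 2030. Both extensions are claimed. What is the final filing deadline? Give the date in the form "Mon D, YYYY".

12 months from Sep 24, 2030 is Sep 24, 2031.
Sep 24, 2031 falls on a Wednesday, which is a business day, so no adjustment is needed.
Counting 3 further business days from Sep 24, 2031 reaches Sep 29, 2031.
Sep 29, 2031 is a Monday and not a listed holiday, so it stands.
Applying the 60-calendar-day extension: Sep 29, 2031 + 60 days = Nov 28, 2031.
Nov 28, 2031 falls on a Friday, which is a business day, so no adjustment is needed.
The final due date is Nov 28, 2031.

Nov 28, 2031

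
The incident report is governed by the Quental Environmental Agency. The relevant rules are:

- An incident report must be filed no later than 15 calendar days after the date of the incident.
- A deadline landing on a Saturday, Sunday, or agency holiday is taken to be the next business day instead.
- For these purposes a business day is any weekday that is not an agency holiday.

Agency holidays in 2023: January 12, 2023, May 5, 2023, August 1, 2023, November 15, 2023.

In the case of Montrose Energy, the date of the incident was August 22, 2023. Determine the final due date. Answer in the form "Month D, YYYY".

September 6, 2023

15 calendar days after August 22, 2023 is September 6, 2023.
September 6, 2023 is a Wednesday and not a listed holiday, so it stands.
The final due date is September 6, 2023.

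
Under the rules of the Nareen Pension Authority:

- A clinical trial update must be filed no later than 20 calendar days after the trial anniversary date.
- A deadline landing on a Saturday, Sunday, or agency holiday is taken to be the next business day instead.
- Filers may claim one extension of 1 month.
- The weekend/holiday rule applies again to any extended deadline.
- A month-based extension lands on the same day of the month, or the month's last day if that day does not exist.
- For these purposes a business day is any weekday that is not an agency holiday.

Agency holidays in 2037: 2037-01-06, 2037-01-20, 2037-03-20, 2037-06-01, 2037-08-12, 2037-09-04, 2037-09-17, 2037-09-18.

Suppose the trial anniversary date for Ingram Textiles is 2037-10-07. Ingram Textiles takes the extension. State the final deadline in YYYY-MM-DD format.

20 calendar days after 2037-10-07 is 2037-10-27.
2037-10-27 is a Tuesday and not a listed holiday, so it stands.
Add 1 month to 2037-10-27: 2037-11-27.
2037-11-27 falls on a Friday, which is a business day, so no adjustment is needed.
The final due date is 2037-11-27.

2037-11-27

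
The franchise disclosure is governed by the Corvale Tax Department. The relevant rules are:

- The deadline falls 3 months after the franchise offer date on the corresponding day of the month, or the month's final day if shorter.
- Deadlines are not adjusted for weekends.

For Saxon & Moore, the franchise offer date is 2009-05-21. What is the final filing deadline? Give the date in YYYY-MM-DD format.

2009-08-21

3 months from 2009-05-21 is 2009-08-21.
2009-08-21 is a Friday; no weekend or holiday adjustment applies.
The final due date is 2009-08-21.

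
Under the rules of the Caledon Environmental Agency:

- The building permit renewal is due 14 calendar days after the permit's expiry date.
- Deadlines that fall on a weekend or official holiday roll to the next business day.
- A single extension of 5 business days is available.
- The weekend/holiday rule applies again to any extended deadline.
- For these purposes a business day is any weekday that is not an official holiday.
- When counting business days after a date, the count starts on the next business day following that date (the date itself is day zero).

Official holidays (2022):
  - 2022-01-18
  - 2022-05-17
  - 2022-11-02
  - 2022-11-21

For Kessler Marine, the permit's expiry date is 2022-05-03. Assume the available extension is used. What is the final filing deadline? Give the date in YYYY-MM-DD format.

2022-05-25

Trigger date 2022-05-03 + 14 calendar days = 2022-05-17.
2022-05-17 falls on a listed holiday. Rolling to the next business day gives 2022-05-18, a Wednesday.
Counting 5 further business days from 2022-05-18 reaches 2022-05-25.
2022-05-25 (Wednesday) is already a business day.
The final due date is 2022-05-25.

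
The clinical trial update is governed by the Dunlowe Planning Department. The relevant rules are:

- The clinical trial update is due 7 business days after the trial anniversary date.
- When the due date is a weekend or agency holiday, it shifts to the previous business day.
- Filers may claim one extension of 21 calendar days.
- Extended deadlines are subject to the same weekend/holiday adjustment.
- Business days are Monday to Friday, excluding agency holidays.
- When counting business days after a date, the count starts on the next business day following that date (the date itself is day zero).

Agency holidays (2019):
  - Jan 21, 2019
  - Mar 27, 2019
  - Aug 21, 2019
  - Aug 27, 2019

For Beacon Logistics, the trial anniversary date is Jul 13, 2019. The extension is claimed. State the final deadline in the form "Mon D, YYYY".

Aug 13, 2019

7 business days after Jul 13, 2019, excluding weekends and holidays, is Jul 23, 2019.
Since Jul 23, 2019 is a Tuesday and not a holiday, the date is unchanged.
Add the 21 calendar-day extension to Jul 23, 2019: Aug 13, 2019.
Since Aug 13, 2019 is a Tuesday and not a holiday, the date is unchanged.
Final deadline: Aug 13, 2019.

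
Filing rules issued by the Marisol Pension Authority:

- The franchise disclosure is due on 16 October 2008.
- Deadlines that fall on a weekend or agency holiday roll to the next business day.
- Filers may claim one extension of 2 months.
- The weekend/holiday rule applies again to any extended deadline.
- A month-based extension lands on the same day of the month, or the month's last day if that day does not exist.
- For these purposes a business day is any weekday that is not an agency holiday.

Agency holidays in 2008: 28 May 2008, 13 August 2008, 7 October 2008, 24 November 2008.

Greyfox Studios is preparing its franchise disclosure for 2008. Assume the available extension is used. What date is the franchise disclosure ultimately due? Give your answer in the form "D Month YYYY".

The statutory due date is 16 October 2008.
Since 16 October 2008 is a Thursday and not a holiday, the date is unchanged.
Applying the 2 months extension: 2 months after 16 October 2008 is 16 December 2008.
16 December 2008 is a Tuesday and not a listed holiday, so it stands.
Deadline: 16 December 2008.

16 December 2008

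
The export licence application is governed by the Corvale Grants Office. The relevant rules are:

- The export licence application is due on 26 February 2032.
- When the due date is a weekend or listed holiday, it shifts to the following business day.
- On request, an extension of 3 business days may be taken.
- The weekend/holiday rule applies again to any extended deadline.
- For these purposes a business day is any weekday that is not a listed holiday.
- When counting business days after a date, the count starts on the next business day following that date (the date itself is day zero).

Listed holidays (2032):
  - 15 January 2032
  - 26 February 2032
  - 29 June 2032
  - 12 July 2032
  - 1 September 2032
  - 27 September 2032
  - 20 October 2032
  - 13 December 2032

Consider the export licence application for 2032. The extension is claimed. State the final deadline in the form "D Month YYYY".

The statutory due date is 26 February 2032.
26 February 2032 falls on a listed holiday. Rolling to the next business day gives 27 February 2032, a Friday.
The 3-business-day extension runs from 27 February 2032 to 3 March 2032.
Since 3 March 2032 is a Wednesday and not a holiday, the date is unchanged.
Final deadline: 3 March 2032.

3 March 2032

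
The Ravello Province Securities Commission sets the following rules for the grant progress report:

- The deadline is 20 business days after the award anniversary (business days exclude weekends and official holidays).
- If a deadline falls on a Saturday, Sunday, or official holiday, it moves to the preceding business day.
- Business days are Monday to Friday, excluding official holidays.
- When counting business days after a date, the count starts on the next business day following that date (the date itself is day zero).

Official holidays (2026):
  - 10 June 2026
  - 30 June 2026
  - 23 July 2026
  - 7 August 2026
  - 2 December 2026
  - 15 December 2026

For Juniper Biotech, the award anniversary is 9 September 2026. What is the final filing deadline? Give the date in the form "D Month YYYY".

Counting 20 business days after 9 September 2026 (skipping weekends and listed holidays) reaches 7 October 2026.
7 October 2026 (Wednesday) is already a business day.
The final due date is 7 October 2026.

7 October 2026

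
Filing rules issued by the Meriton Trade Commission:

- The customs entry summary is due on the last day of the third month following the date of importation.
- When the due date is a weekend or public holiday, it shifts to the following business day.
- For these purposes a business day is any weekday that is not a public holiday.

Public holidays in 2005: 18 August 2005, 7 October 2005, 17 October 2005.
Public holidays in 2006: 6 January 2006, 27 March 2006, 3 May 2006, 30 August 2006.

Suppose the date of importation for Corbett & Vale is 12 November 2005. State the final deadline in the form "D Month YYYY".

3 months after 12 November 2005 is February 2006; that month ends on 28 February 2006.
Since 28 February 2006 is a Tuesday and not a holiday, the date is unchanged.
Deadline: 28 February 2006.

28 February 2006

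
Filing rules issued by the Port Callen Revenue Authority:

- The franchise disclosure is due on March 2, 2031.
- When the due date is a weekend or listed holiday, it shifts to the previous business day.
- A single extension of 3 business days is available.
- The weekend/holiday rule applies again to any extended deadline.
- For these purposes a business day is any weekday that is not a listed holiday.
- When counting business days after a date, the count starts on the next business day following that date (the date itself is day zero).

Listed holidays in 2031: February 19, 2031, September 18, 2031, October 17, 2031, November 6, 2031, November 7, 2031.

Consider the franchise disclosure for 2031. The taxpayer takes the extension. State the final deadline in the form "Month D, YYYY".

March 5, 2031

The stated deadline is March 2, 2031.
March 2, 2031 is a Sunday; the preceding business day is February 28, 2031 (Friday).
Counting 3 further business days from February 28, 2031 reaches March 5, 2031.
March 5, 2031 is a Wednesday and not a listed holiday, so it stands.
Deadline: March 5, 2031.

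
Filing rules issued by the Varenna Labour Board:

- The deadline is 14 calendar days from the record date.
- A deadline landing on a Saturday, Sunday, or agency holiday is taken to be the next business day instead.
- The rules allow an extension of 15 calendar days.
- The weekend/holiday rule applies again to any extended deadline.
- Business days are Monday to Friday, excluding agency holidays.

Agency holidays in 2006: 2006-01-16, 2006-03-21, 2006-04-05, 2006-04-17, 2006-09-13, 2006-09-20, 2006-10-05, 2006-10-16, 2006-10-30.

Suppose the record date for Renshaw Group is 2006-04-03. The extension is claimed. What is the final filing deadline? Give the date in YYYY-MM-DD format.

2006-05-03

Adding 14 calendar days to 2006-04-03 gives 2006-04-17.
2006-04-17 is a listed holiday; the next business day is 2006-04-18 (Tuesday).
Add the 15 calendar-day extension to 2006-04-18: 2006-05-03.
2006-05-03 is a Wednesday and not a listed holiday, so it stands.
Final deadline: 2006-05-03.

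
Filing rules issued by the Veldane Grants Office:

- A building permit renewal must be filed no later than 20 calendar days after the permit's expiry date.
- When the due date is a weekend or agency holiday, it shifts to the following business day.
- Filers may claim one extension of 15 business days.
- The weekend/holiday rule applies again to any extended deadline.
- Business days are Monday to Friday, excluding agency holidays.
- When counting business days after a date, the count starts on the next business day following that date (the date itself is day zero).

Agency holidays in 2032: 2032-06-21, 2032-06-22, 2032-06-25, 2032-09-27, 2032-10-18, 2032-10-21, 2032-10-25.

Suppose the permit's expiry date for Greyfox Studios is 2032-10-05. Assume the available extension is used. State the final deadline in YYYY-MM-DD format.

Adding 20 calendar days to 2032-10-05 gives 2032-10-25.
Because 2032-10-25 is a listed holiday, the deadline becomes 2032-10-26 (Tuesday).
Counting 15 further business days from 2032-10-26 reaches 2032-11-16.
2032-11-16 is a Tuesday and not a listed holiday, so it stands.
So the filing is due 2032-11-16.

2032-11-16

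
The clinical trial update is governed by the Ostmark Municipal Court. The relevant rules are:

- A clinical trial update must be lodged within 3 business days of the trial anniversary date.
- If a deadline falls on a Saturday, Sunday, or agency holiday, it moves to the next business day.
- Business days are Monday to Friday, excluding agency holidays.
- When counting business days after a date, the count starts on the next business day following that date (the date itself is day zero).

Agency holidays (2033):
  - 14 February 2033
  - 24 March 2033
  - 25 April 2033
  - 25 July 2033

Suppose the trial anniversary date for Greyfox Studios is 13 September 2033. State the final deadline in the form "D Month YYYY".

3 business days after 13 September 2033, excluding weekends and holidays, is 16 September 2033.
16 September 2033 falls on a Friday, which is a business day, so no adjustment is needed.
The final due date is 16 September 2033.

16 September 2033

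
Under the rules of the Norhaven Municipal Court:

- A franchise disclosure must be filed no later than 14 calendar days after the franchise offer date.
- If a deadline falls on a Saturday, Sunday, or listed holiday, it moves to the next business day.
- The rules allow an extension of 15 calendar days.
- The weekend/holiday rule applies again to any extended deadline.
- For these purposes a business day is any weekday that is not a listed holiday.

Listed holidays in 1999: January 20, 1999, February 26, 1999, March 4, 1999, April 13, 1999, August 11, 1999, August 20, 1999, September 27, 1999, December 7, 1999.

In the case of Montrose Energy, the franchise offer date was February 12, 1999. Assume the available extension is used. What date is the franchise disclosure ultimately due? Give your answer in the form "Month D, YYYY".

March 16, 1999

14 calendar days after February 12, 1999 is February 26, 1999.
February 26, 1999 is a listed holiday; the next business day is March 1, 1999 (Monday).
Applying the 15-calendar-day extension: March 1, 1999 + 15 days = March 16, 1999.
March 16, 1999 falls on a Tuesday, which is a business day, so no adjustment is needed.
So the filing is due March 16, 1999.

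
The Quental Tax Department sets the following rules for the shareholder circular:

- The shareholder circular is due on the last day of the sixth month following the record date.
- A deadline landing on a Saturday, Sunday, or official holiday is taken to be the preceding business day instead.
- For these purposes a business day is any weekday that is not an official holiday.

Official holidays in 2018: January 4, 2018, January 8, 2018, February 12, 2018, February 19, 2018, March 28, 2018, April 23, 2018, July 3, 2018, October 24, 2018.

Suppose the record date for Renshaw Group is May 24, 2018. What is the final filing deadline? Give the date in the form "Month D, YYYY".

November 30, 2018

The sixth month after May 24, 2018 is November 2018, whose last day is November 30, 2018.
November 30, 2018 falls on a Friday, which is a business day, so no adjustment is needed.
The final due date is November 30, 2018.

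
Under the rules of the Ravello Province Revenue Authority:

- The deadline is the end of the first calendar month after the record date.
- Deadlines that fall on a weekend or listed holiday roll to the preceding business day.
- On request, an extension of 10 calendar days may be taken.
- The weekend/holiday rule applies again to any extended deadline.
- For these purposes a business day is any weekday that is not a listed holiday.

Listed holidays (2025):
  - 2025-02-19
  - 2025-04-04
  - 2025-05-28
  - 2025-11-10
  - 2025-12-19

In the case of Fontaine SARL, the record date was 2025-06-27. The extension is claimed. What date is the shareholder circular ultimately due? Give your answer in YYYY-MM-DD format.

2025-08-08

1 month after 2025-06-27 is July 2025; that month ends on 2025-07-31.
2025-07-31 is a Thursday and not a listed holiday, so it stands.
With the 10-day extension, 2025-07-31 becomes 2025-08-10.
2025-08-10 is a Sunday, so it moves to the preceding business day, 2025-08-08 (Friday).
So the filing is due 2025-08-08.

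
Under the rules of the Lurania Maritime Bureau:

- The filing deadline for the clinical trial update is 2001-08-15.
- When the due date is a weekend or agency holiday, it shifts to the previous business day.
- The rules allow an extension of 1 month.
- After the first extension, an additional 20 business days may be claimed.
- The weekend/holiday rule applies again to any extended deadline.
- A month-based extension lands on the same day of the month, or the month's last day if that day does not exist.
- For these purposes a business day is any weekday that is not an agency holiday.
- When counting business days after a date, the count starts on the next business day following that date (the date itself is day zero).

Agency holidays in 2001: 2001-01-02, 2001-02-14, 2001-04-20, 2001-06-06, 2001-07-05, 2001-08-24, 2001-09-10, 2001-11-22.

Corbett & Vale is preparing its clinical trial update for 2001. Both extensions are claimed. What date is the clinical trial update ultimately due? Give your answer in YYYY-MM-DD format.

Start from the fixed due date, 2001-08-15.
2001-08-15 falls on a Wednesday, which is a business day, so no adjustment is needed.
The 1 month extension carries 2001-08-15 to 2001-09-15.
2001-09-15 is a Saturday, so it moves to the preceding business day, 2001-09-14 (Friday).
Counting 20 further business days from 2001-09-14 reaches 2001-10-12.
Since 2001-10-12 is a Friday and not a holiday, the date is unchanged.
Final deadline: 2001-10-12.

2001-10-12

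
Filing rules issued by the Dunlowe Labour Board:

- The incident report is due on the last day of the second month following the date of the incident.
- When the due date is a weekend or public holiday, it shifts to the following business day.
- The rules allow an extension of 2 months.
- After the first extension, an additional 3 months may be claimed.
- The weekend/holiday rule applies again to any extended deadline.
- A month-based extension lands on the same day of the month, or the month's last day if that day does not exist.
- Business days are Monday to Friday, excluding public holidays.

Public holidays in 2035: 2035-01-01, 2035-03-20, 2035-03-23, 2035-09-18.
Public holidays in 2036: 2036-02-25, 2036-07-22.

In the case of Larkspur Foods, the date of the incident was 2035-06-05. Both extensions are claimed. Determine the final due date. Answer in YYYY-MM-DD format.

2036-01-31

2 months after 2035-06-05 is August 2035; that month ends on 2035-08-31.
Since 2035-08-31 is a Friday and not a holiday, the date is unchanged.
Applying the 2 months extension: 2 months after 2035-08-31 is 2035-10-31.
2035-10-31 (Wednesday) is already a business day.
Applying the 3 months extension: 3 months after 2035-10-31 is 2036-01-31.
2036-01-31 is a Thursday and not a listed holiday, so it stands.
So the filing is due 2036-01-31.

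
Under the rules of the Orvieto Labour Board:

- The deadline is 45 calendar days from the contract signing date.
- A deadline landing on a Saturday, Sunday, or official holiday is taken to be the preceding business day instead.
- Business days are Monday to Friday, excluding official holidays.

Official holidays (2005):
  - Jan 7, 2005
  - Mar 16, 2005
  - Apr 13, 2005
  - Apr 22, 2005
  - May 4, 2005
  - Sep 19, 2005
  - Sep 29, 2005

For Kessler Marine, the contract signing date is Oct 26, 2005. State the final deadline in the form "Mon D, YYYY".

45 calendar days after Oct 26, 2005 is Dec 10, 2005.
Because Dec 10, 2005 is a Saturday, the deadline becomes Dec 9, 2005 (Friday).
Final deadline: Dec 9, 2005.

Dec 9, 2005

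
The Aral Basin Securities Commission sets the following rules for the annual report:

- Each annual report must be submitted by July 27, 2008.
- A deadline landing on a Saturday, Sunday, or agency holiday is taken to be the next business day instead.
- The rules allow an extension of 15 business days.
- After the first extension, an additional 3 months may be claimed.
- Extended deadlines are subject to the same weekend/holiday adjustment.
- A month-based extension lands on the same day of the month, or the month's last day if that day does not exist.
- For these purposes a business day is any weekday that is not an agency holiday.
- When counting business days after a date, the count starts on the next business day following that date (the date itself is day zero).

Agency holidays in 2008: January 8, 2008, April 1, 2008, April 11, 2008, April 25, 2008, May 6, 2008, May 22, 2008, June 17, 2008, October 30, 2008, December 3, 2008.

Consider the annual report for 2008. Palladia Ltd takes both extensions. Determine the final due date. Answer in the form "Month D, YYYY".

November 18, 2008

Start from the fixed due date, July 27, 2008.
Because July 27, 2008 is a Sunday, the deadline becomes July 28, 2008 (Monday).
Counting 15 further business days from July 28, 2008 reaches August 18, 2008.
August 18, 2008 is a Monday and not a listed holiday, so it stands.
Applying the 3 months extension: 3 months after August 18, 2008 is November 18, 2008.
November 18, 2008 is a Tuesday and not a listed holiday, so it stands.
The final due date is November 18, 2008.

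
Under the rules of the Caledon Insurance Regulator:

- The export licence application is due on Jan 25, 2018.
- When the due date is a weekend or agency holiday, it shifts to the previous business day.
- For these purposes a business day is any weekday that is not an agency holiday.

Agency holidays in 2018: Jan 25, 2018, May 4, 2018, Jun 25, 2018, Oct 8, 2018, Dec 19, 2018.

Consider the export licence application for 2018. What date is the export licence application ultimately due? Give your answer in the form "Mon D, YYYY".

The stated deadline is Jan 25, 2018.
Because Jan 25, 2018 is a listed holiday, the deadline becomes Jan 24, 2018 (Wednesday).
Final deadline: Jan 24, 2018.

Jan 24, 2018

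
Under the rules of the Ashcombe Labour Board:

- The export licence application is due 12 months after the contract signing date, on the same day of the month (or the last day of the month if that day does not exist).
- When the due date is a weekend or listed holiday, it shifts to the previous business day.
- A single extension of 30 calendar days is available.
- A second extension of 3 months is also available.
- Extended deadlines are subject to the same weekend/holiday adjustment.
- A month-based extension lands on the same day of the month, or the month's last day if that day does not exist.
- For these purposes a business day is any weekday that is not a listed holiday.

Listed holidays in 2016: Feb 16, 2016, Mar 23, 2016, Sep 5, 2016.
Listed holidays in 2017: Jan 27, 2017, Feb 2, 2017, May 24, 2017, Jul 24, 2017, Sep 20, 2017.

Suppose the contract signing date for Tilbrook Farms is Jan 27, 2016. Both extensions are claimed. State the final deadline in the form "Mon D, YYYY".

May 23, 2017

Moving 12 months forward from Jan 27, 2016 on the corresponding day gives Jan 27, 2017.
Because Jan 27, 2017 is a listed holiday, the deadline becomes Jan 26, 2017 (Thursday).
Applying the 30-calendar-day extension: Jan 26, 2017 + 30 days = Feb 25, 2017.
Because Feb 25, 2017 is a Saturday, the deadline becomes Feb 24, 2017 (Friday).
The 3 months extension carries Feb 24, 2017 to May 24, 2017.
Because May 24, 2017 is a listed holiday, the deadline becomes May 23, 2017 (Tuesday).
Final deadline: May 23, 2017.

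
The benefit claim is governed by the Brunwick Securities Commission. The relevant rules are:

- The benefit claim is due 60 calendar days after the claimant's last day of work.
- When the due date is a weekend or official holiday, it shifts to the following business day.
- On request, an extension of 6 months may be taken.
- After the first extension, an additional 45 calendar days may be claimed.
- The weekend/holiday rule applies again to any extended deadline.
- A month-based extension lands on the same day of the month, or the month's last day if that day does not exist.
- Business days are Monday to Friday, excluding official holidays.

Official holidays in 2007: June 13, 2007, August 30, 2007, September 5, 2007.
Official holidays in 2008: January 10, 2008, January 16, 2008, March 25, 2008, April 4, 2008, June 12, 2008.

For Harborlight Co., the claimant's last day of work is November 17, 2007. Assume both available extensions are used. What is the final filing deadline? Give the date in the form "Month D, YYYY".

September 1, 2008

From November 17, 2007, 60 calendar days later is January 16, 2008.
Because January 16, 2008 is a listed holiday, the deadline becomes January 17, 2008 (Thursday).
Applying the 6 months extension: 6 months after January 17, 2008 is July 17, 2008.
Since July 17, 2008 is a Thursday and not a holiday, the date is unchanged.
Applying the 45-calendar-day extension: July 17, 2008 + 45 days = August 31, 2008.
August 31, 2008 is a Sunday, so it moves to the next business day, September 1, 2008 (Monday).
Deadline: September 1, 2008.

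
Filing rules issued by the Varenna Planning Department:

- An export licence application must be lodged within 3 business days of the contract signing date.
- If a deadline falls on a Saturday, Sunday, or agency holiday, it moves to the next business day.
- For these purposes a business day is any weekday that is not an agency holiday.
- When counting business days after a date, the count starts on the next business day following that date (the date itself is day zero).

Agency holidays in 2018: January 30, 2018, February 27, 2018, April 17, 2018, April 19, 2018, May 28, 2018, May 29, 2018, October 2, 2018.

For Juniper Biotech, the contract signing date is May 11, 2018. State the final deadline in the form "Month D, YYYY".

Counting 3 business days after May 11, 2018 (skipping weekends and listed holidays) reaches May 16, 2018.
May 16, 2018 falls on a Wednesday, which is a business day, so no adjustment is needed.
So the filing is due May 16, 2018.

May 16, 2018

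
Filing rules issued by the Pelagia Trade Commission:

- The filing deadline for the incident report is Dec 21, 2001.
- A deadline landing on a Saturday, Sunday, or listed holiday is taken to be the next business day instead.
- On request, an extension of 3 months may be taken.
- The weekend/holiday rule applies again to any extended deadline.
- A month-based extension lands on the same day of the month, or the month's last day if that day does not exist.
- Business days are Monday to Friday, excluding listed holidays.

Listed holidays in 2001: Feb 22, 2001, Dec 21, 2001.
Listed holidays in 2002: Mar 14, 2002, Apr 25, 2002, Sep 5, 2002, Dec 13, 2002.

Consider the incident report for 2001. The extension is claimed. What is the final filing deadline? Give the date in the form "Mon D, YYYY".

Start from the fixed due date, Dec 21, 2001.
Dec 21, 2001 is a listed holiday, so it moves to the next business day, Dec 24, 2001 (Monday).
The 3 months extension carries Dec 24, 2001 to Mar 24, 2002.
Mar 24, 2002 is a Sunday; the next business day is Mar 25, 2002 (Monday).
The final due date is Mar 25, 2002.

Mar 25, 2002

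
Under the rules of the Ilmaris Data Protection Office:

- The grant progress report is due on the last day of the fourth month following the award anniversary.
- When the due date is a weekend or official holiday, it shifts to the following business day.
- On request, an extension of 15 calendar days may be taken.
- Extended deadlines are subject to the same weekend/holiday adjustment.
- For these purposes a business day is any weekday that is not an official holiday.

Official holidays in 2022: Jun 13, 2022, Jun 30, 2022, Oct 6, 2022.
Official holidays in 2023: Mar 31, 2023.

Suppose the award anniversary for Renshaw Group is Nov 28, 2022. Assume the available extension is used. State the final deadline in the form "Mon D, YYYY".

Apr 18, 2023

The fourth month after Nov 28, 2022 is March 2023, whose last day is Mar 31, 2023.
Mar 31, 2023 is a listed holiday, so it moves to the next business day, Apr 3, 2023 (Monday).
The 15-calendar-day extension moves the deadline from Apr 3, 2023 to Apr 18, 2023.
Since Apr 18, 2023 is a Tuesday and not a holiday, the date is unchanged.
Final deadline: Apr 18, 2023.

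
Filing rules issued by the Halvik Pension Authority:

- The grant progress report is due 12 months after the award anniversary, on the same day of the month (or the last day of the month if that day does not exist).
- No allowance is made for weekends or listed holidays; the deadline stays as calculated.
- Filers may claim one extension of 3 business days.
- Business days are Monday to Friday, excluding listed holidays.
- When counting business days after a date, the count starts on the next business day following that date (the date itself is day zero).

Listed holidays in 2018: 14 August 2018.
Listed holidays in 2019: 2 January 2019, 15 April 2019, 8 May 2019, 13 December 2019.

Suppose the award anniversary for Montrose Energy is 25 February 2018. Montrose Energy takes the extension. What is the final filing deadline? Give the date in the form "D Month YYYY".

28 February 2019

12 months after 25 February 2018, on the same day of the month, is 25 February 2019.
25 February 2019 is a Monday; no weekend or holiday adjustment applies.
Applying the 3-business-day extension: 3 business days after 25 February 2019 is 28 February 2019.
No adjustment is made for weekends or holidays, so 28 February 2019 stands.
The final due date is 28 February 2019.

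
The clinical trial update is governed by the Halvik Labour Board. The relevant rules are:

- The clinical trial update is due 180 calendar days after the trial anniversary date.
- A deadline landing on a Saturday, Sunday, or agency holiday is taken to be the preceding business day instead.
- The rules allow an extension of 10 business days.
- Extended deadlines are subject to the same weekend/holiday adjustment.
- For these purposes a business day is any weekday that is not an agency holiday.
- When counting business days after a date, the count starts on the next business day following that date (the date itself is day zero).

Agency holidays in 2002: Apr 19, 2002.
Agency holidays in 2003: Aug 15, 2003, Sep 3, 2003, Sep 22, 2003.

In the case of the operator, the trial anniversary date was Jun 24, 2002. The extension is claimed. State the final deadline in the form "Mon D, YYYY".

From Jun 24, 2002, 180 calendar days later is Dec 21, 2002.
Because Dec 21, 2002 is a Saturday, the deadline becomes Dec 20, 2002 (Friday).
Applying the 10-business-day extension: 10 business days after Dec 20, 2002 is Jan 3, 2003.
Jan 3, 2003 (Friday) is already a business day.
So the filing is due Jan 3, 2003.

Jan 3, 2003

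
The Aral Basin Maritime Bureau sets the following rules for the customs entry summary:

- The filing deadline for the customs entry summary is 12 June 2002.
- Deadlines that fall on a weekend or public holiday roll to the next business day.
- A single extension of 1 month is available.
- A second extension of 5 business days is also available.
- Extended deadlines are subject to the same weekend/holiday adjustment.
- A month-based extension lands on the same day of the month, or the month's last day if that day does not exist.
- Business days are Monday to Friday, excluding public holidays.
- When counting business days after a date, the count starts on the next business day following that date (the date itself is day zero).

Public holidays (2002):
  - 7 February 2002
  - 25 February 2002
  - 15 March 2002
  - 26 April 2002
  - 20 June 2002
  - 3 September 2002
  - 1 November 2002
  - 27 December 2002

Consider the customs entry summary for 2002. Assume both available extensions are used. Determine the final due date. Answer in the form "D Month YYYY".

Start from the fixed due date, 12 June 2002.
12 June 2002 is a Wednesday and not a listed holiday, so it stands.
The 1 month extension carries 12 June 2002 to 12 July 2002.
12 July 2002 (Friday) is already a business day.
The 5-business-day extension runs from 12 July 2002 to 19 July 2002.
19 July 2002 falls on a Friday, which is a business day, so no adjustment is needed.
The final due date is 19 July 2002.

19 July 2002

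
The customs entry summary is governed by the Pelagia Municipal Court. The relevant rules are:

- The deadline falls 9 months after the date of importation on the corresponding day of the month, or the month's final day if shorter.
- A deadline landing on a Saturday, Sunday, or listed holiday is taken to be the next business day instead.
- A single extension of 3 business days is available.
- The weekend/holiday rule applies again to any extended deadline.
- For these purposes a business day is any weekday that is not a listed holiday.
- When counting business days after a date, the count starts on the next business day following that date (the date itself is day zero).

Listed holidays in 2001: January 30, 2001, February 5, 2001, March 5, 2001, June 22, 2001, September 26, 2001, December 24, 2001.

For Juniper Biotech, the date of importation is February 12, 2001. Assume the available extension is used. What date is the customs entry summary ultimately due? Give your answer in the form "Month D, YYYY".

Moving 9 months forward from February 12, 2001 on the corresponding day gives November 12, 2001.
November 12, 2001 (Monday) is already a business day.
The 3-business-day extension runs from November 12, 2001 to November 15, 2001.
November 15, 2001 falls on a Thursday, which is a business day, so no adjustment is needed.
The final due date is November 15, 2001.

November 15, 2001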